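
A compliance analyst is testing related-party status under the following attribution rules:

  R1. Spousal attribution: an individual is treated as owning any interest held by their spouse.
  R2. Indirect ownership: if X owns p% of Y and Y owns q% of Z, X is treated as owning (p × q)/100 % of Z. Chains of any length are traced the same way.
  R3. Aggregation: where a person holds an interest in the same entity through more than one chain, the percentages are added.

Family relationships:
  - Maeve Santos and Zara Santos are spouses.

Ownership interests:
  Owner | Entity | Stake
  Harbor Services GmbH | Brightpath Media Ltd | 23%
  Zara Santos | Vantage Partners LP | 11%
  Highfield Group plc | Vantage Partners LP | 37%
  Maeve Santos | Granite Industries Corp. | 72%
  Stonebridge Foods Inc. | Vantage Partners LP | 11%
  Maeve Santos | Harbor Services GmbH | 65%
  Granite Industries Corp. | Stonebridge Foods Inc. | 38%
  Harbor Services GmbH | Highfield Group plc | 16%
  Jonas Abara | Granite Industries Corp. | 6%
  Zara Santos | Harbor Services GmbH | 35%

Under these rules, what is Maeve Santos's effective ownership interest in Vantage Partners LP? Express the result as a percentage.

19.9296%

By spousal attribution (R1), Maeve Santos is treated as also owning Zara Santos's interest in Harbor Services GmbH, giving 65% + 35% = 100%.
By spousal attribution (R1), Maeve Santos is treated as owning Zara Santos's 11% interest in Vantage Partners LP.
Chain via Harbor Services GmbH → Highfield Group plc (R2): 100% × 16% × 37% = 5.92% of Vantage Partners LP.
Chain via Granite Industries Corp. → Stonebridge Foods Inc. (R2): 72% × 38% × 11% = 3.0096% of Vantage Partners LP.
Direct interest in Vantage Partners LP: 11%.
Aggregating (R3): 5.92% + 3.0096% + 11% = 19.9296%.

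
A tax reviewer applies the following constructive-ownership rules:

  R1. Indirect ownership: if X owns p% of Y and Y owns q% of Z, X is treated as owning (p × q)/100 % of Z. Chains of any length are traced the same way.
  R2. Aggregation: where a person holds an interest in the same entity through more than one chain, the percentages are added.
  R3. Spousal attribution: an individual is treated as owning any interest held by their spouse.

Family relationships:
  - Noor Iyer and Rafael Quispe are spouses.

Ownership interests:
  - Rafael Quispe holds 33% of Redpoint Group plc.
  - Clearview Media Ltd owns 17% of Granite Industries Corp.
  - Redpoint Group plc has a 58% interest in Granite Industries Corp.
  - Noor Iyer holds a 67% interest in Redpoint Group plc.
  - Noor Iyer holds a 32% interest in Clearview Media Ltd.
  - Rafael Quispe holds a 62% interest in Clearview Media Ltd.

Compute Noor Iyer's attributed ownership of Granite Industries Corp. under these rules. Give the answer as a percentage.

73.98%

By spousal attribution (R3), Noor Iyer is treated as also owning Rafael Quispe's interest in Redpoint Group plc, giving 67% + 33% = 100%.
By spousal attribution (R3), Noor Iyer is treated as also owning Rafael Quispe's interest in Clearview Media Ltd, giving 32% + 62% = 94%.
Chain via Redpoint Group plc (R1): 100% × 58% = 58% of Granite Industries Corp.
Chain via Clearview Media Ltd (R1): 94% × 17% = 15.98% of Granite Industries Corp.
Aggregating (R2): 58% + 15.98% = 73.98%.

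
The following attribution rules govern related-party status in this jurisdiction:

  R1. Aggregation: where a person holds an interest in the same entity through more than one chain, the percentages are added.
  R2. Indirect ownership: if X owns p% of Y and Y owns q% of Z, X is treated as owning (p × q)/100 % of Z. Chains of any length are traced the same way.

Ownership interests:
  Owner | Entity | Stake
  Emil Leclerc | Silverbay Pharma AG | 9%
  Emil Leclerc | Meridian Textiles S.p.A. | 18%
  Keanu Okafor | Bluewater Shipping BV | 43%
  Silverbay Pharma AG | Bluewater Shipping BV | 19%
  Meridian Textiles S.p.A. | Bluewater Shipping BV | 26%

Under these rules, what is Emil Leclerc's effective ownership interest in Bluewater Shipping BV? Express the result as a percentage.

Chain via Silverbay Pharma AG (R2): 9% × 19% = 1.71% of Bluewater Shipping BV.
Chain via Meridian Textiles S.p.A. (R2): 18% × 26% = 4.68% of Bluewater Shipping BV.
Aggregating (R1): 1.71% + 4.68% = 6.39%.

6.39%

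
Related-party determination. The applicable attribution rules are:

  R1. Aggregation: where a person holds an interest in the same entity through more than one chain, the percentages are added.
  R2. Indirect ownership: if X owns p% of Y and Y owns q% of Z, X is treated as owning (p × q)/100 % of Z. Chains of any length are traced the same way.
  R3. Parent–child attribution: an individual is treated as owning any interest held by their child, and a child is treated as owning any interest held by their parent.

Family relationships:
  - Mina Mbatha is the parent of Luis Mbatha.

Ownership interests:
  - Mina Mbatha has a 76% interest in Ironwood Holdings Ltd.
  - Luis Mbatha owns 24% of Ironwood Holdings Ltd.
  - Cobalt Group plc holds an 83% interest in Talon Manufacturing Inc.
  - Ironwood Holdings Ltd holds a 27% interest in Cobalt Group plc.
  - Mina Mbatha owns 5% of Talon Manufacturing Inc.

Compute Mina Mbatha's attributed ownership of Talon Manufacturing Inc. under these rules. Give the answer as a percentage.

By parent–child attribution (R3), Mina Mbatha is treated as also owning Luis Mbatha's interest in Ironwood Holdings Ltd, giving 76% + 24% = 100%.
Chain via Ironwood Holdings Ltd → Cobalt Group plc (R2): 100% × 27% × 83% = 22.41% of Talon Manufacturing Inc.
Direct interest in Talon Manufacturing Inc: 5%.
Aggregating (R1): 22.41% + 5% = 27.41%.

27.41%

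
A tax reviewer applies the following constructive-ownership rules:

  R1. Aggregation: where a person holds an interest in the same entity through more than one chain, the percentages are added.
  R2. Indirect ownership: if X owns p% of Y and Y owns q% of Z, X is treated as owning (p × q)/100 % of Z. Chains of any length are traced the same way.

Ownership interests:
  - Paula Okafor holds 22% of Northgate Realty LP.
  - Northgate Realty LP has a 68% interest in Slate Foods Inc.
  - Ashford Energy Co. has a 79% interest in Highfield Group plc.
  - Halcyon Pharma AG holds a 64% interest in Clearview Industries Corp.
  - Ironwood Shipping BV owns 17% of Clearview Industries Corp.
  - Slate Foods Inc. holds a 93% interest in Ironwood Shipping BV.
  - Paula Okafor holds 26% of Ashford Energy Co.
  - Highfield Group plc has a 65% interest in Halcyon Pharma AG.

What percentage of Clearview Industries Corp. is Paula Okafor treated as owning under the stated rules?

10.909816%

Chain via Northgate Realty LP → Slate Foods Inc. → Ironwood Shipping BV (R2): 22% × 68% × 93% × 17% = 2.365176% of Clearview Industries Corp.
Chain via Ashford Energy Co. → Highfield Group plc → Halcyon Pharma AG (R2): 26% × 79% × 65% × 64% = 8.54464% of Clearview Industries Corp.
Aggregating (R1): 2.365176% + 8.54464% = 10.909816%.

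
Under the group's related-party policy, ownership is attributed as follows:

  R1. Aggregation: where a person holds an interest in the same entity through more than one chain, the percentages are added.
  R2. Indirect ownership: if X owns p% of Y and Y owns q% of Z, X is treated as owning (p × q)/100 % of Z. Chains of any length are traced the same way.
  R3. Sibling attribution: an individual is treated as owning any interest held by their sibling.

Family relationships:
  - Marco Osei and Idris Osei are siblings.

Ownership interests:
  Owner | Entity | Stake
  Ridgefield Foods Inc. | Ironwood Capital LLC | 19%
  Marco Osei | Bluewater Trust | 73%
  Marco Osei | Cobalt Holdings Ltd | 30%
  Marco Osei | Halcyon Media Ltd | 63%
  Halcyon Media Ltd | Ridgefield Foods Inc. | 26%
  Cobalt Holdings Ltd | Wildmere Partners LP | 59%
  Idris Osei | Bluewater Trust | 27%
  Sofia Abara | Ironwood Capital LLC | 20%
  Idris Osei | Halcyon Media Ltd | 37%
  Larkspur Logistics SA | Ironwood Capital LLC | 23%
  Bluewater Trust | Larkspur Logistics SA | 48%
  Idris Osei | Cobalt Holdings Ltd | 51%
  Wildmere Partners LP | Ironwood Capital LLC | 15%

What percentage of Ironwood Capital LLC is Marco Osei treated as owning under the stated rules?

By sibling attribution (R3), Marco Osei is treated as also owning Idris Osei's interest in Halcyon Media Ltd, giving 63% + 37% = 100%.
By sibling attribution (R3), Marco Osei is treated as also owning Idris Osei's interest in Cobalt Holdings Ltd, giving 30% + 51% = 81%.
By sibling attribution (R3), Marco Osei is treated as also owning Idris Osei's interest in Bluewater Trust, giving 73% + 27% = 100%.
Chain via Halcyon Media Ltd → Ridgefield Foods Inc. (R2): 100% × 26% × 19% = 4.94% of Ironwood Capital LLC.
Chain via Cobalt Holdings Ltd → Wildmere Partners LP (R2): 81% × 59% × 15% = 7.1685% of Ironwood Capital LLC.
Chain via Bluewater Trust → Larkspur Logistics SA (R2): 100% × 48% × 23% = 11.04% of Ironwood Capital LLC.
Aggregating (R1): 4.94% + 7.1685% + 11.04% = 23.1485%.

23.1485%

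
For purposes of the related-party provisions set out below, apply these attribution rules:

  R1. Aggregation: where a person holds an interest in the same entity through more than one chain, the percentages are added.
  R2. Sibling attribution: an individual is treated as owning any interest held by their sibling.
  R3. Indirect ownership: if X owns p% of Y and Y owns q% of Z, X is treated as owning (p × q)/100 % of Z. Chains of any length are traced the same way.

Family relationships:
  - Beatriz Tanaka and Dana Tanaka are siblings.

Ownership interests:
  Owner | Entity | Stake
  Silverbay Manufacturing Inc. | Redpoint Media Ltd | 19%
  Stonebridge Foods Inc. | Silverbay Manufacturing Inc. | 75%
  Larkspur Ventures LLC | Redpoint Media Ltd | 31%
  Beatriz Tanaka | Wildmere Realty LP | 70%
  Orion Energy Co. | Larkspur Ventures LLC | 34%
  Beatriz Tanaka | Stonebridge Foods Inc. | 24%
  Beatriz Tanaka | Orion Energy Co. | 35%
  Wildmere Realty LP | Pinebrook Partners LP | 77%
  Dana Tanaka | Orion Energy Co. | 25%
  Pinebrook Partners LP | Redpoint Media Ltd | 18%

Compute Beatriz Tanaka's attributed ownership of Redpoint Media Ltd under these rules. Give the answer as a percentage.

By sibling attribution (R2), Beatriz Tanaka is treated as also owning Dana Tanaka's interest in Orion Energy Co, giving 35% + 25% = 60%.
Chain via Orion Energy Co. → Larkspur Ventures LLC (R3): 60% × 34% × 31% = 6.324% of Redpoint Media Ltd.
Chain via Wildmere Realty LP → Pinebrook Partners LP (R3): 70% × 77% × 18% = 9.702% of Redpoint Media Ltd.
Chain via Stonebridge Foods Inc. → Silverbay Manufacturing Inc. (R3): 24% × 75% × 19% = 3.42% of Redpoint Media Ltd.
Aggregating (R1): 6.324% + 9.702% + 3.42% = 19.446%.

19.446%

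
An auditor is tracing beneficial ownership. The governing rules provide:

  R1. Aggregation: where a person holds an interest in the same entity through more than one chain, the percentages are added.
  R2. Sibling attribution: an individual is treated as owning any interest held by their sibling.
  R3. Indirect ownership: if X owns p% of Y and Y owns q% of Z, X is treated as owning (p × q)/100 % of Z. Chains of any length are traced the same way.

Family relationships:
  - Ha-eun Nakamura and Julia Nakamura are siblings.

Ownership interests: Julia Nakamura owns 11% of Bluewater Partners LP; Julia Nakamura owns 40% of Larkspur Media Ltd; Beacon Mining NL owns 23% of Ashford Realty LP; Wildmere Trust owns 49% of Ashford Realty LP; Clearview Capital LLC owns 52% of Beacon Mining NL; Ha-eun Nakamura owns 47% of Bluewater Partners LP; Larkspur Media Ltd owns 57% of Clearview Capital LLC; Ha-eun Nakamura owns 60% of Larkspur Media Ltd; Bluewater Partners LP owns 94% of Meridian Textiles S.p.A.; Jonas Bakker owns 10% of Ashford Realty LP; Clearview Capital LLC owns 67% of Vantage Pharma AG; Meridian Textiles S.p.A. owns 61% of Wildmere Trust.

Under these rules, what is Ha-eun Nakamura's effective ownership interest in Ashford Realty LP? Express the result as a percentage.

By sibling attribution (R2), Ha-eun Nakamura is treated as also owning Julia Nakamura's interest in Larkspur Media Ltd, giving 60% + 40% = 100%.
By sibling attribution (R2), Ha-eun Nakamura is treated as also owning Julia Nakamura's interest in Bluewater Partners LP, giving 47% + 11% = 58%.
Chain via Larkspur Media Ltd → Clearview Capital LLC → Beacon Mining NL (R3): 100% × 57% × 52% × 23% = 6.8172% of Ashford Realty LP.
Chain via Bluewater Partners LP → Meridian Textiles S.p.A. → Wildmere Trust (R3): 58% × 94% × 61% × 49% = 16.296028% of Ashford Realty LP.
Aggregating (R1): 6.8172% + 16.296028% = 23.113228%.

23.113228%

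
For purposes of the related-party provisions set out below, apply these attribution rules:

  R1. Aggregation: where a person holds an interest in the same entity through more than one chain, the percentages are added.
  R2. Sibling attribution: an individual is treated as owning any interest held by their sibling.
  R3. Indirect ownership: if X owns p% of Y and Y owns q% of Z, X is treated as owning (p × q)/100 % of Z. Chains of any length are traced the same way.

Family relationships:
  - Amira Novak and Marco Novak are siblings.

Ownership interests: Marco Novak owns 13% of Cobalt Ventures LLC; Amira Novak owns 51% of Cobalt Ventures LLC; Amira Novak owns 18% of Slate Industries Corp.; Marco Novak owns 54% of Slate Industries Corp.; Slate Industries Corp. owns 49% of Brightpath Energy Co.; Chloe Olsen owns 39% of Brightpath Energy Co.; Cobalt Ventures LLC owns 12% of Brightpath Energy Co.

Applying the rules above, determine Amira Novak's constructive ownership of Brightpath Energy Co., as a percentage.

By sibling attribution (R2), Amira Novak is treated as also owning Marco Novak's interest in Cobalt Ventures LLC, giving 51% + 13% = 64%.
By sibling attribution (R2), Amira Novak is treated as also owning Marco Novak's interest in Slate Industries Corp, giving 18% + 54% = 72%.
Chain via Cobalt Ventures LLC (R3): 64% × 12% = 7.68% of Brightpath Energy Co.
Chain via Slate Industries Corp. (R3): 72% × 49% = 35.28% of Brightpath Energy Co.
Aggregating (R1): 7.68% + 35.28% = 42.96%.

42.96%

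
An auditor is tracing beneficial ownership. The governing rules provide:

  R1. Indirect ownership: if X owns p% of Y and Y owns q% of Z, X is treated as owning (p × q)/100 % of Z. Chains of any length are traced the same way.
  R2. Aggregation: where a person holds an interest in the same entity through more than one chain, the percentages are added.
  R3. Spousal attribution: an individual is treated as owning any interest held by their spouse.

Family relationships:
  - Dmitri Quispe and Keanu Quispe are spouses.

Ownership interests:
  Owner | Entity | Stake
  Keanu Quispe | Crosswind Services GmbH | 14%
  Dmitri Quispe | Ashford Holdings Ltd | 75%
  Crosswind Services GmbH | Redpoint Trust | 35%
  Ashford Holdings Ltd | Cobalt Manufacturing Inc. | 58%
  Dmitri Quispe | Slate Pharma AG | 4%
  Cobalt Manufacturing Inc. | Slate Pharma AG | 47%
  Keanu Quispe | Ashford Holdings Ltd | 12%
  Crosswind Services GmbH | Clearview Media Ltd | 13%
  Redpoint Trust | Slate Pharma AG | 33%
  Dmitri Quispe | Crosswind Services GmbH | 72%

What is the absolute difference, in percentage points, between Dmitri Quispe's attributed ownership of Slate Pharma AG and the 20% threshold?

17.6492

By spousal attribution (R3), Dmitri Quispe is treated as also owning Keanu Quispe's interest in Ashford Holdings Ltd, giving 75% + 12% = 87%.
By spousal attribution (R3), Dmitri Quispe is treated as also owning Keanu Quispe's interest in Crosswind Services GmbH, giving 72% + 14% = 86%.
Chain via Ashford Holdings Ltd → Cobalt Manufacturing Inc. (R1): 87% × 58% × 47% = 23.7162% of Slate Pharma AG.
Chain via Crosswind Services GmbH → Redpoint Trust (R1): 86% × 35% × 33% = 9.933% of Slate Pharma AG.
Direct interest in Slate Pharma AG: 4%.
Aggregating (R2): 23.7162% + 9.933% + 4% = 37.6492%.
37.6492% exceeds the 20% threshold by 17.6492 percentage points.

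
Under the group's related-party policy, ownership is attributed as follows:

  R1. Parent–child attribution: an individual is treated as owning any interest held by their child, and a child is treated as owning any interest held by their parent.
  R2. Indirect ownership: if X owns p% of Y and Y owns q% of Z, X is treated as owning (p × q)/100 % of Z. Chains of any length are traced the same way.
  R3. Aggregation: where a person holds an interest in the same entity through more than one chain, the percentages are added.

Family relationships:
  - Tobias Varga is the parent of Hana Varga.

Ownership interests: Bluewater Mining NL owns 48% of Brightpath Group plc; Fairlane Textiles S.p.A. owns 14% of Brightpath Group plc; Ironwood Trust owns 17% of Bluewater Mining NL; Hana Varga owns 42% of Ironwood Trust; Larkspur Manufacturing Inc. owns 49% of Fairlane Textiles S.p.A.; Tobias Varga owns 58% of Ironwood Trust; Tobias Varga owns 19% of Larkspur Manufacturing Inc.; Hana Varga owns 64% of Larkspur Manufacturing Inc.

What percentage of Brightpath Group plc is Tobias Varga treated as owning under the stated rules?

13.8538%

By parent–child attribution (R1), Tobias Varga is treated as also owning Hana Varga's interest in Larkspur Manufacturing Inc, giving 19% + 64% = 83%.
By parent–child attribution (R1), Tobias Varga is treated as also owning Hana Varga's interest in Ironwood Trust, giving 58% + 42% = 100%.
Chain via Larkspur Manufacturing Inc. → Fairlane Textiles S.p.A. (R2): 83% × 49% × 14% = 5.6938% of Brightpath Group plc.
Chain via Ironwood Trust → Bluewater Mining NL (R2): 100% × 17% × 48% = 8.16% of Brightpath Group plc.
Aggregating (R3): 5.6938% + 8.16% = 13.8538%.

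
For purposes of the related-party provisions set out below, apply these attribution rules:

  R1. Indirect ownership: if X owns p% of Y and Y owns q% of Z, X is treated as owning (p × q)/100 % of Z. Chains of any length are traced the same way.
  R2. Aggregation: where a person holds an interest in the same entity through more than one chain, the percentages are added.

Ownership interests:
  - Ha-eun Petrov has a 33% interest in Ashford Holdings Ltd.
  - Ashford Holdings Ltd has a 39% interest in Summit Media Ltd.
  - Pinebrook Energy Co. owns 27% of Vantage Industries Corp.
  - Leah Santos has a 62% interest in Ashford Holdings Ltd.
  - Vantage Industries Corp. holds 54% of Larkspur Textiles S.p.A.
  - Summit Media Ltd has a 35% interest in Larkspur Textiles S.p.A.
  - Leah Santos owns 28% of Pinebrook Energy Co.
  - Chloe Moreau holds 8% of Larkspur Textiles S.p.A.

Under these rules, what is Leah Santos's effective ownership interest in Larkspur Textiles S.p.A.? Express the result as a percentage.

12.5454%

Chain via Pinebrook Energy Co. → Vantage Industries Corp. (R1): 28% × 27% × 54% = 4.0824% of Larkspur Textiles S.p.A.
Chain via Ashford Holdings Ltd → Summit Media Ltd (R1): 62% × 39% × 35% = 8.463% of Larkspur Textiles S.p.A.
Aggregating (R2): 4.0824% + 8.463% = 12.5454%.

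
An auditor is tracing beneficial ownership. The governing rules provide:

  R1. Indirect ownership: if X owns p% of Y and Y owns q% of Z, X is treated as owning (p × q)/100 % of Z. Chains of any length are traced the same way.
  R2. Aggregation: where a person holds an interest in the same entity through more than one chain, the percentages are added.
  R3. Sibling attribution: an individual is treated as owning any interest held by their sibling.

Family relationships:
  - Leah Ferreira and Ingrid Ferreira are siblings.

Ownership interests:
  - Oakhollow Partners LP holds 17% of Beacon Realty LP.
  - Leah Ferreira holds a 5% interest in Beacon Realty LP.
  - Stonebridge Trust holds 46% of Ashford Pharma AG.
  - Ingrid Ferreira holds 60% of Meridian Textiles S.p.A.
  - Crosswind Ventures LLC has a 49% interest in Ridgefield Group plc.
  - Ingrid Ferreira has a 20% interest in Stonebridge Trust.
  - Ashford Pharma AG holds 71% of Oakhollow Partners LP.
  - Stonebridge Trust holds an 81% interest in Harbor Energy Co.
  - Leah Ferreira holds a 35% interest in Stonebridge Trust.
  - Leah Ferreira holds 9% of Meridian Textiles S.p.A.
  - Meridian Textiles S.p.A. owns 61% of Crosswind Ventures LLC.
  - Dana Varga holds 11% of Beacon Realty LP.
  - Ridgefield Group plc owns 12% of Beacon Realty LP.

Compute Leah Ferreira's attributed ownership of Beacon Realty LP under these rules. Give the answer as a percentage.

10.528602%

By sibling attribution (R3), Leah Ferreira is treated as also owning Ingrid Ferreira's interest in Meridian Textiles S.p.A, giving 9% + 60% = 69%.
By sibling attribution (R3), Leah Ferreira is treated as also owning Ingrid Ferreira's interest in Stonebridge Trust, giving 35% + 20% = 55%.
Chain via Meridian Textiles S.p.A. → Crosswind Ventures LLC → Ridgefield Group plc (R1): 69% × 61% × 49% × 12% = 2.474892% of Beacon Realty LP.
Chain via Stonebridge Trust → Ashford Pharma AG → Oakhollow Partners LP (R1): 55% × 46% × 71% × 17% = 3.05371% of Beacon Realty LP.
Direct interest in Beacon Realty LP: 5%.
Aggregating (R2): 2.474892% + 3.05371% + 5% = 10.528602%.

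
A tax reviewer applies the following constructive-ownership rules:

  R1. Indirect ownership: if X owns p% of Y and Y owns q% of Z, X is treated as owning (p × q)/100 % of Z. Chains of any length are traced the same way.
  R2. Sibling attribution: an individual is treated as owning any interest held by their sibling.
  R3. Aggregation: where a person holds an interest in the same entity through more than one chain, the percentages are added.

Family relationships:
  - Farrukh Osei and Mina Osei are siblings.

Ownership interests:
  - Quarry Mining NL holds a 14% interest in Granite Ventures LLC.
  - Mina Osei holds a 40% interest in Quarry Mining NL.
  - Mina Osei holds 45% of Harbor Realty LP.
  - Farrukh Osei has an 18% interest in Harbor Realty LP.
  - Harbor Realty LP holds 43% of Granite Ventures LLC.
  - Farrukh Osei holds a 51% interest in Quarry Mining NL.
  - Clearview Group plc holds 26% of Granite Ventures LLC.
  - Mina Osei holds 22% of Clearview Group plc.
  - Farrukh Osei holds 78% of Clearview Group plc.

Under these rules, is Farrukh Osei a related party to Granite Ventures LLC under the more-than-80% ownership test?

By sibling attribution (R2), Farrukh Osei is treated as also owning Mina Osei's interest in Quarry Mining NL, giving 51% + 40% = 91%.
By sibling attribution (R2), Farrukh Osei is treated as also owning Mina Osei's interest in Harbor Realty LP, giving 18% + 45% = 63%.
By sibling attribution (R2), Farrukh Osei is treated as also owning Mina Osei's interest in Clearview Group plc, giving 78% + 22% = 100%.
Chain via Quarry Mining NL (R1): 91% × 14% = 12.74% of Granite Ventures LLC.
Chain via Harbor Realty LP (R1): 63% × 43% = 27.09% of Granite Ventures LLC.
Chain via Clearview Group plc (R1): 100% × 26% = 26% of Granite Ventures LLC.
Aggregating (R3): 12.74% + 27.09% + 26% = 65.83%.
65.83% does not exceed the 80% threshold, so Farrukh is not a related party to Granite Ventures LLC.

No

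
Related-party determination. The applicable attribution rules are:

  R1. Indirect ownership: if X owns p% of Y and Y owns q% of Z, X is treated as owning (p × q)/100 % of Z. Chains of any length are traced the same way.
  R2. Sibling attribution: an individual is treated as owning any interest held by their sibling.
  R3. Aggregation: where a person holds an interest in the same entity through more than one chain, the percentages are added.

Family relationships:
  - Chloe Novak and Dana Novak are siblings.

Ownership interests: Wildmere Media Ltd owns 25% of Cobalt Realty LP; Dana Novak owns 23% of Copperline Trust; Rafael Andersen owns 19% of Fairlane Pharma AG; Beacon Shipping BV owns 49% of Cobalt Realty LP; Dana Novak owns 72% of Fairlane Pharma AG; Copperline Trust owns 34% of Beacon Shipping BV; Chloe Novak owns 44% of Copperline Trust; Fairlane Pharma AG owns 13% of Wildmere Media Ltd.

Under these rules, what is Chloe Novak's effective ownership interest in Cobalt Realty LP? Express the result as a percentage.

13.5022%

By sibling attribution (R2), Chloe Novak is treated as also owning Dana Novak's interest in Copperline Trust, giving 44% + 23% = 67%.
By sibling attribution (R2), Chloe Novak is treated as owning Dana Novak's 72% interest in Fairlane Pharma AG.
Chain via Copperline Trust → Beacon Shipping BV (R1): 67% × 34% × 49% = 11.1622% of Cobalt Realty LP.
Chain via Fairlane Pharma AG → Wildmere Media Ltd (R1): 72% × 13% × 25% = 2.34% of Cobalt Realty LP.
Aggregating (R3): 11.1622% + 2.34% = 13.5022%.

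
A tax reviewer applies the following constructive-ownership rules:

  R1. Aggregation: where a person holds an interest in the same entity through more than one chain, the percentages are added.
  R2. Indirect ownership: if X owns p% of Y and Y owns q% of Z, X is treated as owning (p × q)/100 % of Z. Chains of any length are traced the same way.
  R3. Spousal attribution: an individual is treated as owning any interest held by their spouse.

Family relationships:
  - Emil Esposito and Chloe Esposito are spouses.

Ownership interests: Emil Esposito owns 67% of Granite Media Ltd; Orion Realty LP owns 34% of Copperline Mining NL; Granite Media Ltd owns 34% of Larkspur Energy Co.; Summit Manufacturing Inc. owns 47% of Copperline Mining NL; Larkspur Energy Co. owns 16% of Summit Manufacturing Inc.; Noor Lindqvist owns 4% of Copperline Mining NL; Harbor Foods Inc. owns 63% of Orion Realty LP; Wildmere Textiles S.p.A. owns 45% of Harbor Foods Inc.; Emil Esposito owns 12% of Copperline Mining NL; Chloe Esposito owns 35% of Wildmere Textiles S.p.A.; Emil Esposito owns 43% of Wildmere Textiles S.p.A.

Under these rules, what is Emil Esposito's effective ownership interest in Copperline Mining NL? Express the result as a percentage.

21.231476%

By spousal attribution (R3), Emil Esposito is treated as also owning Chloe Esposito's interest in Wildmere Textiles S.p.A, giving 43% + 35% = 78%.
Chain via Granite Media Ltd → Larkspur Energy Co. → Summit Manufacturing Inc. (R2): 67% × 34% × 16% × 47% = 1.713056% of Copperline Mining NL.
Chain via Wildmere Textiles S.p.A. → Harbor Foods Inc. → Orion Realty LP (R2): 78% × 45% × 63% × 34% = 7.51842% of Copperline Mining NL.
Direct interest in Copperline Mining NL: 12%.
Aggregating (R1): 1.713056% + 7.51842% + 12% = 21.231476%.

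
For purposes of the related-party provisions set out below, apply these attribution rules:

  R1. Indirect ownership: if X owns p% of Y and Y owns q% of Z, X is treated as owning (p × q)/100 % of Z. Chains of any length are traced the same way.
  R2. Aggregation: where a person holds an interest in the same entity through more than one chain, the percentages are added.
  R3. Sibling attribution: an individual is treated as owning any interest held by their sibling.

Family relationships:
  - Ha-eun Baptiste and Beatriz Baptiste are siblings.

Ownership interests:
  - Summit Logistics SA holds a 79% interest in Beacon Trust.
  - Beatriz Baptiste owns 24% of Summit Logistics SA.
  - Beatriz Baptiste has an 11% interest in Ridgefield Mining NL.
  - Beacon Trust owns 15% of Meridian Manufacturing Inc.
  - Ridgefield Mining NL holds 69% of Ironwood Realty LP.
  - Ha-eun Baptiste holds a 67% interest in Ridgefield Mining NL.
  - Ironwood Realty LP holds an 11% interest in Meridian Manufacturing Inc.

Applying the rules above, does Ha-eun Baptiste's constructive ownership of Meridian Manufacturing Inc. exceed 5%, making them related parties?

By sibling attribution (R3), Ha-eun Baptiste is treated as also owning Beatriz Baptiste's interest in Ridgefield Mining NL, giving 67% + 11% = 78%.
By sibling attribution (R3), Ha-eun Baptiste is treated as owning Beatriz Baptiste's 24% interest in Summit Logistics SA.
Chain via Ridgefield Mining NL → Ironwood Realty LP (R1): 78% × 69% × 11% = 5.9202% of Meridian Manufacturing Inc.
Chain via Summit Logistics SA → Beacon Trust (R1): 24% × 79% × 15% = 2.844% of Meridian Manufacturing Inc.
Aggregating (R2): 5.9202% + 2.844% = 8.7642%.
8.7642% exceeds the 5% threshold, so Ha-eun is a related party to Meridian Manufacturing Inc.

Yes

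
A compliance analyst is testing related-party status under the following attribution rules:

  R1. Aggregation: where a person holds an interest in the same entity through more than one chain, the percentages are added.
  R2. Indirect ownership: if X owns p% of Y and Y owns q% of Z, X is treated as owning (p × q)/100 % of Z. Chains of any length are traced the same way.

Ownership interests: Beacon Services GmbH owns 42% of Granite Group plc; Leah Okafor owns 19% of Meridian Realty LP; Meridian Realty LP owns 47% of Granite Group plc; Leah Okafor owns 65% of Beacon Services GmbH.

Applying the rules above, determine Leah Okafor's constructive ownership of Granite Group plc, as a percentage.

Chain via Meridian Realty LP (R2): 19% × 47% = 8.93% of Granite Group plc.
Chain via Beacon Services GmbH (R2): 65% × 42% = 27.3% of Granite Group plc.
Aggregating (R1): 8.93% + 27.3% = 36.23%.

36.23%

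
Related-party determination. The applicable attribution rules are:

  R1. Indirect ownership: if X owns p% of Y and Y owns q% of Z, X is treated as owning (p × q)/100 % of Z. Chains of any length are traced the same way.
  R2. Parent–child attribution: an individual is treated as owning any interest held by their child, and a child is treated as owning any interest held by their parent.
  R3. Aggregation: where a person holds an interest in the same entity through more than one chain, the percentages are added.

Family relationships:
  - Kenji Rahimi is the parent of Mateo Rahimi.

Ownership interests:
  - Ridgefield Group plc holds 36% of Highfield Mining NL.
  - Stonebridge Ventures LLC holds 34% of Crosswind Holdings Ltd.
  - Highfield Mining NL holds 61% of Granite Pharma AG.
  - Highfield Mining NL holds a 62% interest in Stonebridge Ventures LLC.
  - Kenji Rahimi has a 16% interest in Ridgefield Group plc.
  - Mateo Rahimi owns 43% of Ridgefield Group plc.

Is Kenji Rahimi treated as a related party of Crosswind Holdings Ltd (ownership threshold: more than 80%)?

By parent–child attribution (R2), Kenji Rahimi is treated as also owning Mateo Rahimi's interest in Ridgefield Group plc, giving 16% + 43% = 59%.
Chain via Ridgefield Group plc → Highfield Mining NL → Stonebridge Ventures LLC (R1): 59% × 36% × 62% × 34% = 4.477392% of Crosswind Holdings Ltd.
4.477392% does not exceed the 80% threshold, so Kenji is not a related party to Crosswind Holdings Ltd.

No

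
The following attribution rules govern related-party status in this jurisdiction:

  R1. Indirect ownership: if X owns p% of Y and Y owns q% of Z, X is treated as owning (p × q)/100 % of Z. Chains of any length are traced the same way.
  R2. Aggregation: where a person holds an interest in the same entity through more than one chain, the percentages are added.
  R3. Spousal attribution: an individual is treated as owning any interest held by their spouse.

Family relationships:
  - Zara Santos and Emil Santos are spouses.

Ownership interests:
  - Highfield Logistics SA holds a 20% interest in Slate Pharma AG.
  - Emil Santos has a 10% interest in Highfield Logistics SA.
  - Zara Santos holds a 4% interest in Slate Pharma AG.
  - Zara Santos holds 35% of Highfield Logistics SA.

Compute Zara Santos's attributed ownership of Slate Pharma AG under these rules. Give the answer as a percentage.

By spousal attribution (R3), Zara Santos is treated as also owning Emil Santos's interest in Highfield Logistics SA, giving 35% + 10% = 45%.
Chain via Highfield Logistics SA (R1): 45% × 20% = 9% of Slate Pharma AG.
Direct interest in Slate Pharma AG: 4%.
Aggregating (R2): 9% + 4% = 13%.

13%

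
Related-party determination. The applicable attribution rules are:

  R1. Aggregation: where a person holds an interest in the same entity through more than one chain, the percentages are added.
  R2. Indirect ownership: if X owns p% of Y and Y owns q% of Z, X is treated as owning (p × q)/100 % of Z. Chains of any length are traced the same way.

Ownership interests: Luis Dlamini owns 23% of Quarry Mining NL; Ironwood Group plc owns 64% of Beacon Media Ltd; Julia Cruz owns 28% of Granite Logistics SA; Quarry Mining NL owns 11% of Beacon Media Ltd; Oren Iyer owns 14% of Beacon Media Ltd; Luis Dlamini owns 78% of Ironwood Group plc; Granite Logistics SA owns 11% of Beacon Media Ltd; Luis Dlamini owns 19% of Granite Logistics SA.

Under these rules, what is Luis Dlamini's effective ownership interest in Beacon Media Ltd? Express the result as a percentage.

54.54%

Chain via Ironwood Group plc (R2): 78% × 64% = 49.92% of Beacon Media Ltd.
Chain via Quarry Mining NL (R2): 23% × 11% = 2.53% of Beacon Media Ltd.
Chain via Granite Logistics SA (R2): 19% × 11% = 2.09% of Beacon Media Ltd.
Aggregating (R1): 49.92% + 2.53% + 2.09% = 54.54%.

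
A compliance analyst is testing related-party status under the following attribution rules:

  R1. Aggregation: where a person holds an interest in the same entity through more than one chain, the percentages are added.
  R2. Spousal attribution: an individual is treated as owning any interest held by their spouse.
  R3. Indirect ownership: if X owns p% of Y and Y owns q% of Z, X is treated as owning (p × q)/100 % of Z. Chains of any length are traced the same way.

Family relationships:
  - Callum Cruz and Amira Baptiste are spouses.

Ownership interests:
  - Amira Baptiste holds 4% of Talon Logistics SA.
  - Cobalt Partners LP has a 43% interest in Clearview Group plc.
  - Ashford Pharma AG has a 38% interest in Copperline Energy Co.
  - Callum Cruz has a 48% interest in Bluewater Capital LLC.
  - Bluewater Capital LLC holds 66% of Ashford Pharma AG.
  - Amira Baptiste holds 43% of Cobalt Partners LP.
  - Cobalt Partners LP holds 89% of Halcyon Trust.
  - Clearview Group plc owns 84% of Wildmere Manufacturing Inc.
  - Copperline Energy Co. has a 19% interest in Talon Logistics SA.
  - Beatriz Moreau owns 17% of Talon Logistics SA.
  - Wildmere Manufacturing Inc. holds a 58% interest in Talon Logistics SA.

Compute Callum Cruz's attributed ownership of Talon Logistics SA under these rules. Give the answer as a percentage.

By spousal attribution (R2), Callum Cruz is treated as owning Amira Baptiste's 43% interest in Cobalt Partners LP.
By spousal attribution (R2), Callum Cruz is treated as owning Amira Baptiste's 4% interest in Talon Logistics SA.
Chain via Bluewater Capital LLC → Ashford Pharma AG → Copperline Energy Co. (R3): 48% × 66% × 38% × 19% = 2.287296% of Talon Logistics SA.
Chain via Cobalt Partners LP → Clearview Group plc → Wildmere Manufacturing Inc. (R3): 43% × 43% × 84% × 58% = 9.008328% of Talon Logistics SA.
Direct interest in Talon Logistics SA: 4%.
Aggregating (R1): 2.287296% + 9.008328% + 4% = 15.295624%.

15.295624%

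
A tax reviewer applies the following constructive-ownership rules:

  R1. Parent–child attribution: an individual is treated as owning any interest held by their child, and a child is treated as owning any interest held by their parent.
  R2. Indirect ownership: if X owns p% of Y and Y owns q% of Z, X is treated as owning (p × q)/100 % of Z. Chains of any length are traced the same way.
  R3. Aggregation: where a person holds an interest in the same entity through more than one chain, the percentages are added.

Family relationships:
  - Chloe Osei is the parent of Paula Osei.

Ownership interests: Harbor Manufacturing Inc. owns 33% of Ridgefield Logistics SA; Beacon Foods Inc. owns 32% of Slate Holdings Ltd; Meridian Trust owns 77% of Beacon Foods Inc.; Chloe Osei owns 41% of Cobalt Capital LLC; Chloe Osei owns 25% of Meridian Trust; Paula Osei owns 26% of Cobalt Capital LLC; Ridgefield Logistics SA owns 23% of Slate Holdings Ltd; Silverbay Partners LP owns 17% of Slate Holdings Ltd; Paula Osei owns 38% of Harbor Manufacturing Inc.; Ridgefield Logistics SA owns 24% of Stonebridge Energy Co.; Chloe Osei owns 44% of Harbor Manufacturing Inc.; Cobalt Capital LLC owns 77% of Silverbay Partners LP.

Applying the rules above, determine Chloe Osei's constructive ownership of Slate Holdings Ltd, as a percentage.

21.1541%

By parent–child attribution (R1), Chloe Osei is treated as also owning Paula Osei's interest in Cobalt Capital LLC, giving 41% + 26% = 67%.
By parent–child attribution (R1), Chloe Osei is treated as also owning Paula Osei's interest in Harbor Manufacturing Inc, giving 44% + 38% = 82%.
Chain via Cobalt Capital LLC → Silverbay Partners LP (R2): 67% × 77% × 17% = 8.7703% of Slate Holdings Ltd.
Chain via Meridian Trust → Beacon Foods Inc. (R2): 25% × 77% × 32% = 6.16% of Slate Holdings Ltd.
Chain via Harbor Manufacturing Inc. → Ridgefield Logistics SA (R2): 82% × 33% × 23% = 6.2238% of Slate Holdings Ltd.
Aggregating (R3): 8.7703% + 6.16% + 6.2238% = 21.1541%.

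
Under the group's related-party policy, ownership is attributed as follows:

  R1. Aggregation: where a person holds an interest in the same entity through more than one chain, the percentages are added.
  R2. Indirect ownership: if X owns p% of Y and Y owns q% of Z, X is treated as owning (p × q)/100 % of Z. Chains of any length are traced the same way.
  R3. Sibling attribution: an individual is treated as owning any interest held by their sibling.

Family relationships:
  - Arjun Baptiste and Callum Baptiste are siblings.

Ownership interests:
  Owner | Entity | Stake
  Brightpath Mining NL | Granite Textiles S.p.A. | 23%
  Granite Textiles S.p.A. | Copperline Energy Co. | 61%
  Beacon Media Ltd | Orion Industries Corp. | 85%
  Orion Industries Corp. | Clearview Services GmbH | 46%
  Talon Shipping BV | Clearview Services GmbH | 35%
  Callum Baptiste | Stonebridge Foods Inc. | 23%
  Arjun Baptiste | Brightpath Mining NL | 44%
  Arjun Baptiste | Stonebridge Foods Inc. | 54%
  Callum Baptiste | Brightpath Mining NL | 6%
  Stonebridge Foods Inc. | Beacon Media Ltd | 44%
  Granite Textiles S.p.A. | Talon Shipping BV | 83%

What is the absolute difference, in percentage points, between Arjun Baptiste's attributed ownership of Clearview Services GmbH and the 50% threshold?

33.41217

By sibling attribution (R3), Arjun Baptiste is treated as also owning Callum Baptiste's interest in Stonebridge Foods Inc, giving 54% + 23% = 77%.
By sibling attribution (R3), Arjun Baptiste is treated as also owning Callum Baptiste's interest in Brightpath Mining NL, giving 44% + 6% = 50%.
Chain via Stonebridge Foods Inc. → Beacon Media Ltd → Orion Industries Corp. (R2): 77% × 44% × 85% × 46% = 13.24708% of Clearview Services GmbH.
Chain via Brightpath Mining NL → Granite Textiles S.p.A. → Talon Shipping BV (R2): 50% × 23% × 83% × 35% = 3.34075% of Clearview Services GmbH.
Aggregating (R1): 13.24708% + 3.34075% = 16.58783%.
16.58783% falls short of the 50% threshold by 33.41217 percentage points.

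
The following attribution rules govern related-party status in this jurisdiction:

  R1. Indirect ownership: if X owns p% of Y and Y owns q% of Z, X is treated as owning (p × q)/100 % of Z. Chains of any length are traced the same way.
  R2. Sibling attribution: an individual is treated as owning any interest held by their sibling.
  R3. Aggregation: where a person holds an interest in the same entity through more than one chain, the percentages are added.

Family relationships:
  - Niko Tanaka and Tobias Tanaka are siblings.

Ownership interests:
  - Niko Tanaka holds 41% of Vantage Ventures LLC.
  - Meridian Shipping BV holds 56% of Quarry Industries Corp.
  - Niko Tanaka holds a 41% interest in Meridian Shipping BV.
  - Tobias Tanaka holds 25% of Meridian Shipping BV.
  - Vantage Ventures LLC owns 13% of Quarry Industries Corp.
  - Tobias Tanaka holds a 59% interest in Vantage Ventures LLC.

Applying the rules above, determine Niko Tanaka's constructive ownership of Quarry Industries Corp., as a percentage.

49.96%

By sibling attribution (R2), Niko Tanaka is treated as also owning Tobias Tanaka's interest in Vantage Ventures LLC, giving 41% + 59% = 100%.
By sibling attribution (R2), Niko Tanaka is treated as also owning Tobias Tanaka's interest in Meridian Shipping BV, giving 41% + 25% = 66%.
Chain via Vantage Ventures LLC (R1): 100% × 13% = 13% of Quarry Industries Corp.
Chain via Meridian Shipping BV (R1): 66% × 56% = 36.96% of Quarry Industries Corp.
Aggregating (R3): 13% + 36.96% = 49.96%.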